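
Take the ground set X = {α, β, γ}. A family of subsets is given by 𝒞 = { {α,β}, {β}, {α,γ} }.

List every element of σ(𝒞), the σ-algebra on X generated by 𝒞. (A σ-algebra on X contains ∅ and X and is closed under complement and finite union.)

σ(𝒞) = { {}, {α}, {β}, {γ}, {α,β}, {α,γ}, {β,γ}, X }

Working:
Start: 𝒞 ∪ {∅, X} = { {}, {β}, {α,β}, {α,γ}, X }.
Round 1 adds 1:
  {γ}  = {α,β}ᶜ
  (now 6)
Round 2 (1 new):
  {β,γ}  = {γ} ∪ {β}
  (now 7)
Round 3: +1 →
  {α}  = {β,γ}ᶜ
  (now 8)
Round 4 adds nothing — fixpoint reached.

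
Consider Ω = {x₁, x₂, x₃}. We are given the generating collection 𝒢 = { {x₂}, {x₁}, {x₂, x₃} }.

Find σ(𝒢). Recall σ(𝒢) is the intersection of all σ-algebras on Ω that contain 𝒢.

σ(𝒢) (8 sets): { ∅, {x₁}, {x₂}, {x₃}, {x₁, x₂}, {x₁, x₃}, {x₂, x₃}, Ω }

Derivation:
Begin from { ∅, {x₁}, {x₂}, {x₂, x₃}, Ω } (that is, 𝒢 plus ∅ and Ω).
Round 1. New:
  {x₁, x₂}  = {x₂} ∪ {x₁}
  {x₁, x₃}  = complement {x₂}
  (now 7)
Round 2: +1 →
  {x₃}  = complement {x₁, x₂}
  (now 8)
Round 3: closed — nothing new.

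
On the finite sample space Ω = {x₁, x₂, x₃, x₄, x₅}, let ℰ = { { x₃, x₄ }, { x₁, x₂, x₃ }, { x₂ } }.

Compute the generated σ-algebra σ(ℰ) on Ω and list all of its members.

|σ(ℰ)| = 32.  σ(ℰ) = { ∅, { x₁ }, { x₂ }, { x₃ }, { x₄ }, { x₅ }, { x₁, x₂ }, { x₁, x₃ }, { x₁, x₄ }, { x₁, x₅ }, { x₂, x₃ }, { x₂, x₄ }, { x₂, x₅ }, { x₃, x₄ }, { x₃, x₅ }, { x₄, x₅ }, { x₁, x₂, x₃ }, { x₁, x₂, x₄ }, { x₁, x₂, x₅ }, { x₁, x₃, x₄ }, { x₁, x₃, x₅ }, { x₁, x₄, x₅ }, { x₂, x₃, x₄ }, { x₂, x₃, x₅ }, { x₂, x₄, x₅ }, { x₃, x₄, x₅ }, { x₁, x₂, x₃, x₄ }, { x₁, x₂, x₃, x₅ }, { x₁, x₂, x₄, x₅ }, { x₁, x₃, x₄, x₅ }, { x₂, x₃, x₄, x₅ }, Ω }

Trace:
Initial family (5 sets): { ∅, { x₂ }, { x₃, x₄ }, { x₁, x₂, x₃ }, Ω }.
Pass 1 adds 5:
  { x₄, x₅ }  = Ω∖{ x₁, x₂, x₃ }
  { x₁, x₂, x₅ }  = Ω∖{ x₃, x₄ }
  { x₂, x₃, x₄ }  = { x₃, x₄ } ∪ { x₂ }
  { x₁, x₂, x₃, x₄ }  = { x₃, x₄ } ∪ { x₁, x₂, x₃ }
  { x₁, x₃, x₄, x₅ }  = Ω∖{ x₂ }
  (now 10)
Pass 2 (7 new):
  { x₅ }  = Ω∖{ x₁, x₂, x₃, x₄ }
  { x₁, x₅ }  = Ω∖{ x₂, x₃, x₄ }
  { x₂, x₄, x₅ }  = { x₂ } ∪ { x₄, x₅ }
  { x₃, x₄, x₅ }  = { x₃, x₄ } ∪ { x₄, x₅ }
  { x₁, x₂, x₃, x₅ }  = { x₁, x₂, x₃ } ∪ { x₁, x₂, x₅ }
  { x₁, x₂, x₄, x₅ }  = { x₄, x₅ } ∪ { x₁, x₂, x₅ }
  { x₂, x₃, x₄, x₅ }  = { x₂, x₃, x₄ } ∪ { x₄, x₅ }
  (now 17)
Pass 3 adds 7:
  { x₁ }  = Ω∖{ x₂, x₃, x₄, x₅ }
  { x₃ }  = Ω∖{ x₁, x₂, x₄, x₅ }
  { x₄ }  = Ω∖{ x₁, x₂, x₃, x₅ }
  { x₁, x₂ }  = Ω∖{ x₃, x₄, x₅ }
  { x₁, x₃ }  = Ω∖{ x₂, x₄, x₅ }
  { x₂, x₅ }  = { x₂ } ∪ { x₅ }
  { x₁, x₄, x₅ }  = { x₄, x₅ } ∪ { x₁, x₅ }
  (now 24)
Pass 4: 8 new —
  { x₁, x₄ }  = { x₄ } ∪ { x₁ }
  { x₂, x₃ }  = Ω∖{ x₁, x₄, x₅ }
  { x₂, x₄ }  = { x₂ } ∪ { x₄ }
  { x₃, x₅ }  = { x₅ } ∪ { x₃ }
  { x₁, x₂, x₄ }  = { x₁, x₂ } ∪ { x₄ }
  { x₁, x₃, x₄ }  = Ω∖{ x₂, x₅ }
  { x₁, x₃, x₅ }  = { x₅ } ∪ { x₁, x₃ }
  { x₂, x₃, x₅ }  = { x₂, x₅ } ∪ { x₃ }
  (now 32)
Pass 5: stable.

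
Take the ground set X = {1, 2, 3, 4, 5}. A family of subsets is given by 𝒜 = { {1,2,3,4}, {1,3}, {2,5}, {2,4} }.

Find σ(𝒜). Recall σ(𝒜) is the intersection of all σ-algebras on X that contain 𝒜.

σ(𝒜) (16 sets): { ∅, {2}, {4}, {5}, {1,3}, {2,4}, {2,5}, {4,5}, {1,2,3}, {1,3,4}, {1,3,5}, {2,4,5}, {1,2,3,4}, {1,2,3,5}, {1,3,4,5}, X }

Check:
Initial family (6 sets): { ∅, {1,3}, {2,4}, {2,5}, {1,2,3,4}, X }.
Round 1 adds 5:
  {5}  = X∖{1,2,3,4}
  {1,3,4}  = X∖{2,5}
  {1,3,5}  = X∖{2,4}
  {2,4,5}  = X∖{1,3}
  {1,2,3,5}  = {2,5} ∪ {1,3}
  — 11 sets.
Round 2 adds 2:
  {4}  = X∖{1,2,3,5}
  {1,3,4,5}  = {1,3,5} ∪ {1,3,4}
  — 13 sets.
Round 3: +2 →
  {2}  = X∖{1,3,4,5}
  {4,5}  = {4} ∪ {5}
  — 15 sets.
Round 4 (1 new):
  {1,2,3}  = X∖{4,5}
  — 16 sets.
Round 5: closed — nothing new.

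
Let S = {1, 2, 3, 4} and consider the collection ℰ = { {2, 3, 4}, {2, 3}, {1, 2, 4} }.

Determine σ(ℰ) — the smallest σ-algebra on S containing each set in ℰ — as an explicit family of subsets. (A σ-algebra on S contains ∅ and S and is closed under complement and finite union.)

Initial family (5 sets): { ∅, {2, 3}, {1, 2, 4}, {2, 3, 4}, S }.
Iteration 1 adds 3:
  {1}  = S∖{2, 3, 4}
  {3}  = S∖{1, 2, 4}
  {1, 4}  = S∖{2, 3}
  [8 total]
Iteration 2. New:
  {1, 3}  = {3} ∪ {1}
  {1, 2, 3}  = {2, 3} ∪ {1}
  {1, 3, 4}  = {3} ∪ {1, 4}
  [11 total]
Iteration 3: +3 →
  {2}  = S∖{1, 3, 4}
  {4}  = S∖{1, 2, 3}
  {2, 4}  = S∖{1, 3}
  [14 total]
Iteration 4. New:
  {1, 2}  = {2} ∪ {1}
  {3, 4}  = {3} ∪ {4}
  [16 total]
After Iteration 5 the family is unchanged; done.

|σ(ℰ)| = 16.  σ(ℰ) = { ∅, {1}, {2}, {3}, {4}, {1, 2}, {1, 3}, {1, 4}, {2, 3}, {2, 4}, {3, 4}, {1, 2, 3}, {1, 2, 4}, {1, 3, 4}, {2, 3, 4}, S }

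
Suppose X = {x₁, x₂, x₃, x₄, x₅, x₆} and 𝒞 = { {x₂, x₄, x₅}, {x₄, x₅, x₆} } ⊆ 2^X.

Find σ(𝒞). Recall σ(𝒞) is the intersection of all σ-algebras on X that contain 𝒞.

|σ(𝒞)| = 16.  σ(𝒞) = { {}, {x₂}, {x₆}, {x₁, x₃}, {x₂, x₆}, {x₄, x₅}, {x₁, x₂, x₃}, {x₁, x₃, x₆}, {x₂, x₄, x₅}, {x₄, x₅, x₆}, {x₁, x₂, x₃, x₆}, {x₁, x₃, x₄, x₅}, {x₂, x₄, x₅, x₆}, {x₁, x₂, x₃, x₄, x₅}, {x₁, x₃, x₄, x₅, x₆}, X }

Check:
Initial family (4 sets): { {}, {x₂, x₄, x₅}, {x₄, x₅, x₆}, X }.
Round 1 adds 3:
  {x₁, x₂, x₃}  = {x₄, x₅, x₆}ᶜ
  {x₁, x₃, x₆}  = {x₂, x₄, x₅}ᶜ
  {x₂, x₄, x₅, x₆}  = {x₂, x₄, x₅} ∪ {x₄, x₅, x₆}
  |family| = 7
Round 2 adds 4:
  {x₁, x₃}  = {x₂, x₄, x₅, x₆}ᶜ
  {x₁, x₂, x₃, x₆}  = {x₁, x₂, x₃} ∪ {x₁, x₃, x₆}
  {x₁, x₂, x₃, x₄, x₅}  = {x₁, x₂, x₃} ∪ {x₂, x₄, x₅}
  {x₁, x₃, x₄, x₅, x₆}  = {x₁, x₃, x₆} ∪ {x₄, x₅, x₆}
  |family| = 11
Round 3 (3 new):
  {x₂}  = {x₁, x₃, x₄, x₅, x₆}ᶜ
  {x₆}  = {x₁, x₂, x₃, x₄, x₅}ᶜ
  {x₄, x₅}  = {x₁, x₂, x₃, x₆}ᶜ
  |family| = 14
Round 4 adds 2:
  {x₂, x₆}  = {x₂} ∪ {x₆}
  {x₁, x₃, x₄, x₅}  = {x₄, x₅} ∪ {x₁, x₃}
  |family| = 16
Round 5: stable.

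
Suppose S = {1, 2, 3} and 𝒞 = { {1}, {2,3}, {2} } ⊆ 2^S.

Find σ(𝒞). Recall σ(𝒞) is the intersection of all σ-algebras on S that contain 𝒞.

Answer: σ(𝒞) = { ∅, {1}, {2}, {3}, {1,2}, {1,3}, {2,3}, S }

Check:
Seed the family with 𝒞 together with ∅ and S: { ∅, {1}, {2}, {2,3}, S }.
Pass 1. New:
  {1,2}  = {2} ∪ {1}
  {1,3}  = complement {2}
  [7 total]
Pass 2 (1 new):
  {3}  = complement {1,2}
  [8 total]
Pass 3: closed — nothing new.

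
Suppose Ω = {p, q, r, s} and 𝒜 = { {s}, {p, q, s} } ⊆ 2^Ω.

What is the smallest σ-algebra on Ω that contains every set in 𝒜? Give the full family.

Answer: σ(𝒜) = { ∅, {r}, {s}, {p, q}, {r, s}, {p, q, r}, {p, q, s}, Ω }

Working:
Take S₀ = 𝒜 ∪ {∅, Ω} = { ∅, {s}, {p, q, s}, Ω }.
Pass 1 adds 2:
  {r}  = Ω∖{p, q, s}
  {p, q, r}  = Ω∖{s}
  (now 6)
Pass 2: +1 →
  {r, s}  = {r} ∪ {s}
  (now 7)
Pass 3: +1 →
  {p, q}  = Ω∖{r, s}
  (now 8)
After Pass 4 the family is unchanged; done.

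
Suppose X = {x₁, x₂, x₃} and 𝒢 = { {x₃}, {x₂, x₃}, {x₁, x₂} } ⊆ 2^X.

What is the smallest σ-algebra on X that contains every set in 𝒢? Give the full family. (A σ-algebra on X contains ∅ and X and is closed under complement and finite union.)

Initial family (5 sets): { {}, {x₃}, {x₁, x₂}, {x₂, x₃}, X }.
Iteration 1 adds 1:
  {x₁}  = ᶜ of {x₂, x₃}
  (now 6)
Iteration 2: 1 new —
  {x₁, x₃}  = {x₃} ∪ {x₁}
  (now 7)
Iteration 3: 1 new —
  {x₂}  = ᶜ of {x₁, x₃}
  (now 8)
After Iteration 4 the family is unchanged; done.

|σ(𝒢)| = 8.  σ(𝒢) = { {}, {x₁}, {x₂}, {x₃}, {x₁, x₂}, {x₁, x₃}, {x₂, x₃}, X }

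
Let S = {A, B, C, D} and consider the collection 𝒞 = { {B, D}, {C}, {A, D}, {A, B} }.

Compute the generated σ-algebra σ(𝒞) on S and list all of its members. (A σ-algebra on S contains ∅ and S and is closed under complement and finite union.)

|σ(𝒞)| = 16.  σ(𝒞) = { ∅, {A}, {B}, {C}, {D}, {A, B}, {A, C}, {A, D}, {B, C}, {B, D}, {C, D}, {A, B, C}, {A, B, D}, {A, C, D}, {B, C, D}, S }

Check:
Initial family (6 sets): { ∅, {C}, {A, B}, {A, D}, {B, D}, S }.
Iteration 1: +7 →
  {A, C}  = S∖{B, D}
  {B, C}  = S∖{A, D}
  {C, D}  = S∖{A, B}
  {A, B, C}  = {C} ∪ {A, B}
  {A, B, D}  = S∖{C}
  {A, C, D}  = {C} ∪ {A, D}
  {B, C, D}  = {C} ∪ {B, D}
  |family| = 13
Iteration 2 adds 3:
  {A}  = S∖{B, C, D}
  {B}  = S∖{A, C, D}
  {D}  = S∖{A, B, C}
  |family| = 16
Iteration 3 adds nothing — fixpoint reached.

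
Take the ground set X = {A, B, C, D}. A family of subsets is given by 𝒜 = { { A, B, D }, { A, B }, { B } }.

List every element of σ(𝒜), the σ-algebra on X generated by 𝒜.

Start: 𝒜 ∪ {∅, X} = { {  }, { B }, { A, B }, { A, B, D }, X }.
Step 1 (3 new):
  { C }  = X∖{ A, B, D }
  { C, D }  = X∖{ A, B }
  { A, C, D }  = X∖{ B }
  [8 total]
Step 2: +3 →
  { B, C }  = { C } ∪ { B }
  { A, B, C }  = { C } ∪ { A, B }
  { B, C, D }  = { B } ∪ { C, D }
  [11 total]
Step 3 (3 new):
  { A }  = X∖{ B, C, D }
  { D }  = X∖{ A, B, C }
  { A, D }  = X∖{ B, C }
  [14 total]
Step 4. New:
  { A, C }  = { C } ∪ { A }
  { B, D }  = { D } ∪ { B }
  [16 total]
Step 5: no new sets; the family is a σ-algebra.

Hence σ(𝒜) has 16 members: { {  }, { A }, { B }, { C }, { D }, { A, B }, { A, C }, { A, D }, { B, C }, { B, D }, { C, D }, { A, B, C }, { A, B, D }, { A, C, D }, { B, C, D }, X }.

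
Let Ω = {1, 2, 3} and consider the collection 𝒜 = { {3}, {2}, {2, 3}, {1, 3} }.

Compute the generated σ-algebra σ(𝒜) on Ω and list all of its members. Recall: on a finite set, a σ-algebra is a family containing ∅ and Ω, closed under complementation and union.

Start: 𝒜 ∪ {∅, Ω} = { {}, {2}, {3}, {1, 3}, {2, 3}, Ω }.
Pass 1 (2 new):
  {1}  = ᶜ of {2, 3}
  {1, 2}  = ᶜ of {3}
  — 8 sets.
Pass 2: no new sets; the family is a σ-algebra.

Therefore σ(𝒜) = { {}, {1}, {2}, {3}, {1, 2}, {1, 3}, {2, 3}, Ω } (|σ(𝒜)| = 8).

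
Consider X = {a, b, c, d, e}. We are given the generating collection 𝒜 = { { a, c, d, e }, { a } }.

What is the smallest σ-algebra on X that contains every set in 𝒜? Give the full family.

σ(𝒜) = { {  }, { a }, { b }, { a, b }, { c, d, e }, { a, c, d, e }, { b, c, d, e }, X }

Working:
Take S₀ = 𝒜 ∪ {∅, X} = { {  }, { a }, { a, c, d, e }, X }.
Step 1: 2 new —
  { b }  = ᶜ of { a, c, d, e }
  { b, c, d, e }  = ᶜ of { a }
  (now 6)
Step 2: 1 new —
  { a, b }  = { b } ∪ { a }
  (now 7)
Step 3 adds 1:
  { c, d, e }  = ᶜ of { a, b }
  (now 8)
Step 4: no new sets; the family is a σ-algebra.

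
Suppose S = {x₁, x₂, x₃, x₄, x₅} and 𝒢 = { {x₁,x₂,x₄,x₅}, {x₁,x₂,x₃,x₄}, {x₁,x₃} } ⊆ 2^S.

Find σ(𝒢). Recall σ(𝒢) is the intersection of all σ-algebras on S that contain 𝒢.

σ(𝒢) = { {}, {x₁}, {x₃}, {x₅}, {x₁,x₃}, {x₁,x₅}, {x₂,x₄}, {x₃,x₅}, {x₁,x₂,x₄}, {x₁,x₃,x₅}, {x₂,x₃,x₄}, {x₂,x₄,x₅}, {x₁,x₂,x₃,x₄}, {x₁,x₂,x₄,x₅}, {x₂,x₃,x₄,x₅}, S }

Check:
Seed the family with 𝒢 together with ∅ and S: { {}, {x₁,x₃}, {x₁,x₂,x₃,x₄}, {x₁,x₂,x₄,x₅}, S }.
Pass 1: +3 →
  {x₃}  = S∖{x₁,x₂,x₄,x₅}
  {x₅}  = S∖{x₁,x₂,x₃,x₄}
  {x₂,x₄,x₅}  = S∖{x₁,x₃}
  [8 total]
Pass 2: +3 →
  {x₃,x₅}  = {x₃} ∪ {x₅}
  {x₁,x₃,x₅}  = {x₁,x₃} ∪ {x₅}
  {x₂,x₃,x₄,x₅}  = {x₃} ∪ {x₂,x₄,x₅}
  [11 total]
Pass 3: +3 →
  {x₁}  = S∖{x₂,x₃,x₄,x₅}
  {x₂,x₄}  = S∖{x₁,x₃,x₅}
  {x₁,x₂,x₄}  = S∖{x₃,x₅}
  [14 total]
Pass 4 adds 2:
  {x₁,x₅}  = {x₅} ∪ {x₁}
  {x₂,x₃,x₄}  = {x₃} ∪ {x₂,x₄}
  [16 total]
After Pass 5 the family is unchanged; done.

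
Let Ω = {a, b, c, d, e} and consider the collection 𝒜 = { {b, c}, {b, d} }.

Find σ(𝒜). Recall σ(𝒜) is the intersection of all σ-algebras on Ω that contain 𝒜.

σ(𝒜) = { {}, {b}, {c}, {d}, {a, e}, {b, c}, {b, d}, {c, d}, {a, b, e}, {a, c, e}, {a, d, e}, {b, c, d}, {a, b, c, e}, {a, b, d, e}, {a, c, d, e}, Ω }

Check:
Begin from { {}, {b, c}, {b, d}, Ω } (that is, 𝒜 plus ∅ and Ω).
Pass 1. New:
  {a, c, e}  = {b, d}ᶜ
  {a, d, e}  = {b, c}ᶜ
  {b, c, d}  = {b, c} ∪ {b, d}
  |family| = 7
Pass 2 (4 new):
  {a, e}  = {b, c, d}ᶜ
  {a, b, c, e}  = {b, c} ∪ {a, c, e}
  {a, b, d, e}  = {a, d, e} ∪ {b, d}
  {a, c, d, e}  = {a, d, e} ∪ {a, c, e}
  |family| = 11
Pass 3 (3 new):
  {b}  = {a, c, d, e}ᶜ
  {c}  = {a, b, d, e}ᶜ
  {d}  = {a, b, c, e}ᶜ
  |family| = 14
Pass 4. New:
  {c, d}  = {c} ∪ {d}
  {a, b, e}  = {a, e} ∪ {b}
  |family| = 16
Pass 5: no new sets; the family is a σ-algebra.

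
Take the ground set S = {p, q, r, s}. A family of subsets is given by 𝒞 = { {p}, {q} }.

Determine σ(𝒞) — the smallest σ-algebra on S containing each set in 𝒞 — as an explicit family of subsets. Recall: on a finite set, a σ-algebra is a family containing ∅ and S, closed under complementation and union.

Initial family (4 sets): { ∅, {p}, {q}, S }.
Step 1. New:
  {p,q}  = {q} ∪ {p}
  {p,r,s}  = {q}ᶜ
  {q,r,s}  = {p}ᶜ
  (now 7)
Step 2 (1 new):
  {r,s}  = {p,q}ᶜ
  (now 8)
Step 3: stable.

Therefore σ(𝒞) = { ∅, {p}, {q}, {p,q}, {r,s}, {p,r,s}, {q,r,s}, S } (|σ(𝒞)| = 8).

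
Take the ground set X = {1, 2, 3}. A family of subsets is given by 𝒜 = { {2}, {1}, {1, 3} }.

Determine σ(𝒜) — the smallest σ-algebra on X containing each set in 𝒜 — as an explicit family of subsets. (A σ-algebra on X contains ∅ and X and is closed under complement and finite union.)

Initial family (5 sets): { {}, {1}, {2}, {1, 3}, X }.
Pass 1 adds 2:
  {1, 2}  = {2} ∪ {1}
  {2, 3}  = X∖{1}
  (now 7)
Pass 2 adds 1:
  {3}  = X∖{1, 2}
  (now 8)
Pass 3: stable.

Therefore σ(𝒜) = { {}, {1}, {2}, {3}, {1, 2}, {1, 3}, {2, 3}, X } (|σ(𝒜)| = 8).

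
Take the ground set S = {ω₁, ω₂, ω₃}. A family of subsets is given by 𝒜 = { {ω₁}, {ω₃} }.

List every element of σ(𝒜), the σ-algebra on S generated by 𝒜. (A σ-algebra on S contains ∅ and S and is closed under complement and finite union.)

Seed the family with 𝒜 together with ∅ and S: { {}, {ω₁}, {ω₃}, S }.
Step 1. New:
  {ω₁,ω₂}  = {ω₃}ᶜ
  {ω₁,ω₃}  = {ω₃} ∪ {ω₁}
  {ω₂,ω₃}  = {ω₁}ᶜ
  (now 7)
Step 2 adds 1:
  {ω₂}  = {ω₁,ω₃}ᶜ
  (now 8)
After Step 3 the family is unchanged; done.

Hence σ(𝒜) has 8 members: { {}, {ω₁}, {ω₂}, {ω₃}, {ω₁,ω₂}, {ω₁,ω₃}, {ω₂,ω₃}, S }.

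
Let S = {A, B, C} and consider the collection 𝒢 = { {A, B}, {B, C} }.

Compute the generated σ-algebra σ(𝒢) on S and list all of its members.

σ(𝒢) = { {}, {A}, {B}, {C}, {A, B}, {A, C}, {B, C}, S }

Derivation:
Initial family (4 sets): { {}, {A, B}, {B, C}, S }.
Iteration 1 (2 new):
  {A}  = ᶜ of {B, C}
  {C}  = ᶜ of {A, B}
  — 6 sets.
Iteration 2: +1 →
  {A, C}  = {C} ∪ {A}
  — 7 sets.
Iteration 3: 1 new —
  {B}  = ᶜ of {A, C}
  — 8 sets.
Iteration 4: closed — nothing new.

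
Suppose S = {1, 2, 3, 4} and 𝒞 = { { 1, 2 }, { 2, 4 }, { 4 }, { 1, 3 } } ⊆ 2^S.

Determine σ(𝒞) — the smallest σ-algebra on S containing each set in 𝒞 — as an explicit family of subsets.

Seed the family with 𝒞 together with ∅ and S: { ∅, { 4 }, { 1, 2 }, { 1, 3 }, { 2, 4 }, S }.
Round 1: +4 →
  { 3, 4 }  = ᶜ of { 1, 2 }
  { 1, 2, 3 }  = ᶜ of { 4 }
  { 1, 2, 4 }  = { 1, 2 } ∪ { 4 }
  { 1, 3, 4 }  = { 1, 3 } ∪ { 4 }
  [10 total]
Round 2. New:
  { 2 }  = ᶜ of { 1, 3, 4 }
  { 3 }  = ᶜ of { 1, 2, 4 }
  { 2, 3, 4 }  = { 3, 4 } ∪ { 2, 4 }
  [13 total]
Round 3: +2 →
  { 1 }  = ᶜ of { 2, 3, 4 }
  { 2, 3 }  = { 3 } ∪ { 2 }
  [15 total]
Round 4 adds 1:
  { 1, 4 }  = ᶜ of { 2, 3 }
  [16 total]
Round 5: closed — nothing new.

Hence σ(𝒞) has 16 members: { ∅, { 1 }, { 2 }, { 3 }, { 4 }, { 1, 2 }, { 1, 3 }, { 1, 4 }, { 2, 3 }, { 2, 4 }, { 3, 4 }, { 1, 2, 3 }, { 1, 2, 4 }, { 1, 3, 4 }, { 2, 3, 4 }, S }.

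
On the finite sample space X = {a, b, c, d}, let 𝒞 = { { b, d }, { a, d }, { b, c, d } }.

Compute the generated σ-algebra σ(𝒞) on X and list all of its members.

σ(𝒞) = { {}, { a }, { b }, { c }, { d }, { a, b }, { a, c }, { a, d }, { b, c }, { b, d }, { c, d }, { a, b, c }, { a, b, d }, { a, c, d }, { b, c, d }, X }

Check:
Take S₀ = 𝒞 ∪ {∅, X} = { {}, { a, d }, { b, d }, { b, c, d }, X }.
Step 1. New:
  { a }  = ᶜ of { b, c, d }
  { a, c }  = ᶜ of { b, d }
  { b, c }  = ᶜ of { a, d }
  { a, b, d }  = { a, d } ∪ { b, d }
  — 9 sets.
Step 2. New:
  { c }  = ᶜ of { a, b, d }
  { a, b, c }  = { b, c } ∪ { a, c }
  { a, c, d }  = { a, d } ∪ { a, c }
  — 12 sets.
Step 3: +2 →
  { b }  = ᶜ of { a, c, d }
  { d }  = ᶜ of { a, b, c }
  — 14 sets.
Step 4 adds 2:
  { a, b }  = { b } ∪ { a }
  { c, d }  = { c } ∪ { d }
  — 16 sets.
Step 5: stable.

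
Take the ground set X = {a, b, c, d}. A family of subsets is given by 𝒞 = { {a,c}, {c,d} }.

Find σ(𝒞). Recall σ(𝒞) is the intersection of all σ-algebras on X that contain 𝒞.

Initial family (4 sets): { {}, {a,c}, {c,d}, X }.
Iteration 1: 3 new —
  {a,b}  = complement {c,d}
  {b,d}  = complement {a,c}
  {a,c,d}  = {a,c} ∪ {c,d}
  |family| = 7
Iteration 2: +4 →
  {b}  = complement {a,c,d}
  {a,b,c}  = {a,b} ∪ {a,c}
  {a,b,d}  = {a,b} ∪ {b,d}
  {b,c,d}  = {c,d} ∪ {b,d}
  |family| = 11
Iteration 3. New:
  {a}  = complement {b,c,d}
  {c}  = complement {a,b,d}
  {d}  = complement {a,b,c}
  |family| = 14
Iteration 4: 2 new —
  {a,d}  = {d} ∪ {a}
  {b,c}  = {c} ∪ {b}
  |family| = 16
Iteration 5: stable.

σ(𝒞) = { {}, {a}, {b}, {c}, {d}, {a,b}, {a,c}, {a,d}, {b,c}, {b,d}, {c,d}, {a,b,c}, {a,b,d}, {a,c,d}, {b,c,d}, X }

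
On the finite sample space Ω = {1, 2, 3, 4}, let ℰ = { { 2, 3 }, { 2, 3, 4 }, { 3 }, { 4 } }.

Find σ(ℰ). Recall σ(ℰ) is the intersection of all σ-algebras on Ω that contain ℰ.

Initial family (6 sets): { ∅, { 3 }, { 4 }, { 2, 3 }, { 2, 3, 4 }, Ω }.
Step 1. New:
  { 1 }  = Ω∖{ 2, 3, 4 }
  { 1, 4 }  = Ω∖{ 2, 3 }
  { 3, 4 }  = { 3 } ∪ { 4 }
  { 1, 2, 3 }  = Ω∖{ 4 }
  { 1, 2, 4 }  = Ω∖{ 3 }
  — 11 sets.
Step 2: 3 new —
  { 1, 2 }  = Ω∖{ 3, 4 }
  { 1, 3 }  = { 3 } ∪ { 1 }
  { 1, 3, 4 }  = { 3, 4 } ∪ { 1, 4 }
  — 14 sets.
Step 3 adds 2:
  { 2 }  = Ω∖{ 1, 3, 4 }
  { 2, 4 }  = Ω∖{ 1, 3 }
  — 16 sets.
After Step 4 the family is unchanged; done.

σ(ℰ) = { ∅, { 1 }, { 2 }, { 3 }, { 4 }, { 1, 2 }, { 1, 3 }, { 1, 4 }, { 2, 3 }, { 2, 4 }, { 3, 4 }, { 1, 2, 3 }, { 1, 2, 4 }, { 1, 3, 4 }, { 2, 3, 4 }, Ω }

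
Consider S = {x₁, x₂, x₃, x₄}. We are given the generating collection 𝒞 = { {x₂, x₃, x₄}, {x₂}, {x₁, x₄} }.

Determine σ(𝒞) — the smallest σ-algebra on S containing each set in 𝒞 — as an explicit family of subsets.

Take S₀ = 𝒞 ∪ {∅, S} = { {}, {x₂}, {x₁, x₄}, {x₂, x₃, x₄}, S }.
Pass 1: +4 →
  {x₁}  = ᶜ of {x₂, x₃, x₄}
  {x₂, x₃}  = ᶜ of {x₁, x₄}
  {x₁, x₂, x₄}  = {x₁, x₄} ∪ {x₂}
  {x₁, x₃, x₄}  = ᶜ of {x₂}
  — 9 sets.
Pass 2: 3 new —
  {x₃}  = ᶜ of {x₁, x₂, x₄}
  {x₁, x₂}  = {x₂} ∪ {x₁}
  {x₁, x₂, x₃}  = {x₂, x₃} ∪ {x₁}
  — 12 sets.
Pass 3 adds 3:
  {x₄}  = ᶜ of {x₁, x₂, x₃}
  {x₁, x₃}  = {x₃} ∪ {x₁}
  {x₃, x₄}  = ᶜ of {x₁, x₂}
  — 15 sets.
Pass 4 (1 new):
  {x₂, x₄}  = ᶜ of {x₁, x₃}
  — 16 sets.
After Pass 5 the family is unchanged; done.

|σ(𝒞)| = 16.  σ(𝒞) = { {}, {x₁}, {x₂}, {x₃}, {x₄}, {x₁, x₂}, {x₁, x₃}, {x₁, x₄}, {x₂, x₃}, {x₂, x₄}, {x₃, x₄}, {x₁, x₂, x₃}, {x₁, x₂, x₄}, {x₁, x₃, x₄}, {x₂, x₃, x₄}, S }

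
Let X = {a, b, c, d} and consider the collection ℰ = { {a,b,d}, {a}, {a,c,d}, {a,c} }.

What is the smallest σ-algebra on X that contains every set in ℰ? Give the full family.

Take S₀ = ℰ ∪ {∅, X} = { ∅, {a}, {a,c}, {a,b,d}, {a,c,d}, X }.
Iteration 1: 4 new —
  {b}  = complement {a,c,d}
  {c}  = complement {a,b,d}
  {b,d}  = complement {a,c}
  {b,c,d}  = complement {a}
  [10 total]
Iteration 2: +3 →
  {a,b}  = {b} ∪ {a}
  {b,c}  = {b} ∪ {c}
  {a,b,c}  = {b} ∪ {a,c}
  [13 total]
Iteration 3. New:
  {d}  = complement {a,b,c}
  {a,d}  = complement {b,c}
  {c,d}  = complement {a,b}
  [16 total]
Iteration 4 adds nothing — fixpoint reached.

Therefore σ(ℰ) = { ∅, {a}, {b}, {c}, {d}, {a,b}, {a,c}, {a,d}, {b,c}, {b,d}, {c,d}, {a,b,c}, {a,b,d}, {a,c,d}, {b,c,d}, X } (|σ(ℰ)| = 16).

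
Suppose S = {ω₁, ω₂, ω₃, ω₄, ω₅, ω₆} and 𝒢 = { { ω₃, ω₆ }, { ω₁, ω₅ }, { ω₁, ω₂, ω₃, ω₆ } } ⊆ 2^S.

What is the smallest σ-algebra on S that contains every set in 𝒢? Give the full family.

Take S₀ = 𝒢 ∪ {∅, S} = { {  }, { ω₁, ω₅ }, { ω₃, ω₆ }, { ω₁, ω₂, ω₃, ω₆ }, S }.
Round 1 adds 5:
  { ω₄, ω₅ }  = ᶜ of { ω₁, ω₂, ω₃, ω₆ }
  { ω₁, ω₂, ω₄, ω₅ }  = ᶜ of { ω₃, ω₆ }
  { ω₁, ω₃, ω₅, ω₆ }  = { ω₃, ω₆ } ∪ { ω₁, ω₅ }
  { ω₂, ω₃, ω₄, ω₆ }  = ᶜ of { ω₁, ω₅ }
  { ω₁, ω₂, ω₃, ω₅, ω₆ }  = { ω₁, ω₅ } ∪ { ω₁, ω₂, ω₃, ω₆ }
  (now 10)
Round 2: +7 →
  { ω₄ }  = ᶜ of { ω₁, ω₂, ω₃, ω₅, ω₆ }
  { ω₂, ω₄ }  = ᶜ of { ω₁, ω₃, ω₅, ω₆ }
  { ω₁, ω₄, ω₅ }  = { ω₄, ω₅ } ∪ { ω₁, ω₅ }
  { ω₃, ω₄, ω₅, ω₆ }  = { ω₄, ω₅ } ∪ { ω₃, ω₆ }
  { ω₁, ω₂, ω₃, ω₄, ω₆ }  = { ω₁, ω₂, ω₃, ω₆ } ∪ { ω₂, ω₃, ω₄, ω₆ }
  { ω₁, ω₃, ω₄, ω₅, ω₆ }  = { ω₁, ω₃, ω₅, ω₆ } ∪ { ω₄, ω₅ }
  { ω₂, ω₃, ω₄, ω₅, ω₆ }  = { ω₄, ω₅ } ∪ { ω₂, ω₃, ω₄, ω₆ }
  (now 17)
Round 3. New:
  { ω₁ }  = ᶜ of { ω₂, ω₃, ω₄, ω₅, ω₆ }
  { ω₂ }  = ᶜ of { ω₁, ω₃, ω₄, ω₅, ω₆ }
  { ω₅ }  = ᶜ of { ω₁, ω₂, ω₃, ω₄, ω₆ }
  { ω₁, ω₂ }  = ᶜ of { ω₃, ω₄, ω₅, ω₆ }
  { ω₂, ω₃, ω₆ }  = ᶜ of { ω₁, ω₄, ω₅ }
  { ω₂, ω₄, ω₅ }  = { ω₄, ω₅ } ∪ { ω₂, ω₄ }
  { ω₃, ω₄, ω₆ }  = { ω₃, ω₆ } ∪ { ω₄ }
  (now 24)
Round 4: +8 →
  { ω₁, ω₄ }  = { ω₁ } ∪ { ω₄ }
  { ω₂, ω₅ }  = { ω₂ } ∪ { ω₅ }
  { ω₁, ω₂, ω₄ }  = { ω₁, ω₂ } ∪ { ω₄ }
  { ω₁, ω₂, ω₅ }  = ᶜ of { ω₃, ω₄, ω₆ }
  { ω₁, ω₃, ω₆ }  = ᶜ of { ω₂, ω₄, ω₅ }
  { ω₃, ω₅, ω₆ }  = { ω₅ } ∪ { ω₃, ω₆ }
  { ω₁, ω₃, ω₄, ω₆ }  = { ω₁ } ∪ { ω₃, ω₄, ω₆ }
  { ω₂, ω₃, ω₅, ω₆ }  = { ω₂, ω₃, ω₆ } ∪ { ω₅ }
  (now 32)
Round 5: no new sets; the family is a σ-algebra.

σ(𝒢) = { {  }, { ω₁ }, { ω₂ }, { ω₄ }, { ω₅ }, { ω₁, ω₂ }, { ω₁, ω₄ }, { ω₁, ω₅ }, { ω₂, ω₄ }, { ω₂, ω₅ }, { ω₃, ω₆ }, { ω₄, ω₅ }, { ω₁, ω₂, ω₄ }, { ω₁, ω₂, ω₅ }, { ω₁, ω₃, ω₆ }, { ω₁, ω₄, ω₅ }, { ω₂, ω₃, ω₆ }, { ω₂, ω₄, ω₅ }, { ω₃, ω₄, ω₆ }, { ω₃, ω₅, ω₆ }, { ω₁, ω₂, ω₃, ω₆ }, { ω₁, ω₂, ω₄, ω₅ }, { ω₁, ω₃, ω₄, ω₆ }, { ω₁, ω₃, ω₅, ω₆ }, { ω₂, ω₃, ω₄, ω₆ }, { ω₂, ω₃, ω₅, ω₆ }, { ω₃, ω₄, ω₅, ω₆ }, { ω₁, ω₂, ω₃, ω₄, ω₆ }, { ω₁, ω₂, ω₃, ω₅, ω₆ }, { ω₁, ω₃, ω₄, ω₅, ω₆ }, { ω₂, ω₃, ω₄, ω₅, ω₆ }, S }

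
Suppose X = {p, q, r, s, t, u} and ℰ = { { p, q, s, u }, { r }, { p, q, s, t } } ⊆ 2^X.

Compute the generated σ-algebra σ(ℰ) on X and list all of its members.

Start: ℰ ∪ {∅, X} = { {}, { r }, { p, q, s, t }, { p, q, s, u }, X }.
Step 1 (5 new):
  { r, t }  = { p, q, s, u }ᶜ
  { r, u }  = { p, q, s, t }ᶜ
  { p, q, r, s, t }  = { r } ∪ { p, q, s, t }
  { p, q, r, s, u }  = { r } ∪ { p, q, s, u }
  { p, q, s, t, u }  = { r }ᶜ
  — 10 sets.
Step 2 adds 3:
  { t }  = { p, q, r, s, u }ᶜ
  { u }  = { p, q, r, s, t }ᶜ
  { r, t, u }  = { r, u } ∪ { r, t }
  — 13 sets.
Step 3 adds 2:
  { t, u }  = { t } ∪ { u }
  { p, q, s }  = { r, t, u }ᶜ
  — 15 sets.
Step 4 adds 1:
  { p, q, r, s }  = { t, u }ᶜ
  — 16 sets.
Step 5: already closed under ᶜ and ∪.

Therefore σ(ℰ) = { {}, { r }, { t }, { u }, { r, t }, { r, u }, { t, u }, { p, q, s }, { r, t, u }, { p, q, r, s }, { p, q, s, t }, { p, q, s, u }, { p, q, r, s, t }, { p, q, r, s, u }, { p, q, s, t, u }, X } (|σ(ℰ)| = 16).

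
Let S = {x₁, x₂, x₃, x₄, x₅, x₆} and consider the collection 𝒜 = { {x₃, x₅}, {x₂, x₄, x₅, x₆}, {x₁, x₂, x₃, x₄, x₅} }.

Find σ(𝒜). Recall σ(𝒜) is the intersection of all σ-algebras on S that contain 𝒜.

Start: 𝒜 ∪ {∅, S} = { {}, {x₃, x₅}, {x₂, x₄, x₅, x₆}, {x₁, x₂, x₃, x₄, x₅}, S }.
Round 1: 4 new —
  {x₆}  = S∖{x₁, x₂, x₃, x₄, x₅}
  {x₁, x₃}  = S∖{x₂, x₄, x₅, x₆}
  {x₁, x₂, x₄, x₆}  = S∖{x₃, x₅}
  {x₂, x₃, x₄, x₅, x₆}  = {x₂, x₄, x₅, x₆} ∪ {x₃, x₅}
  [9 total]
Round 2: 6 new —
  {x₁}  = S∖{x₂, x₃, x₄, x₅, x₆}
  {x₁, x₃, x₅}  = {x₁, x₃} ∪ {x₃, x₅}
  {x₁, x₃, x₆}  = {x₆} ∪ {x₁, x₃}
  {x₃, x₅, x₆}  = {x₆} ∪ {x₃, x₅}
  {x₁, x₂, x₃, x₄, x₆}  = {x₁, x₂, x₄, x₆} ∪ {x₁, x₃}
  {x₁, x₂, x₄, x₅, x₆}  = {x₁, x₂, x₄, x₆} ∪ {x₂, x₄, x₅, x₆}
  [15 total]
Round 3: 7 new —
  {x₃}  = S∖{x₁, x₂, x₄, x₅, x₆}
  {x₅}  = S∖{x₁, x₂, x₃, x₄, x₆}
  {x₁, x₆}  = {x₆} ∪ {x₁}
  {x₁, x₂, x₄}  = S∖{x₃, x₅, x₆}
  {x₂, x₄, x₅}  = S∖{x₁, x₃, x₆}
  {x₂, x₄, x₆}  = S∖{x₁, x₃, x₅}
  {x₁, x₃, x₅, x₆}  = {x₁, x₃} ∪ {x₃, x₅, x₆}
  [22 total]
Round 4. New:
  {x₁, x₅}  = {x₅} ∪ {x₁}
  {x₂, x₄}  = S∖{x₁, x₃, x₅, x₆}
  {x₃, x₆}  = {x₆} ∪ {x₃}
  {x₅, x₆}  = {x₆} ∪ {x₅}
  {x₁, x₅, x₆}  = {x₁, x₆} ∪ {x₅}
  {x₁, x₂, x₃, x₄}  = {x₁, x₃} ∪ {x₁, x₂, x₄}
  {x₁, x₂, x₄, x₅}  = {x₂, x₄, x₅} ∪ {x₁, x₂, x₄}
  {x₂, x₃, x₄, x₅}  = S∖{x₁, x₆}
  {x₂, x₃, x₄, x₆}  = {x₂, x₄, x₆} ∪ {x₃}
  [31 total]
Round 5. New:
  {x₂, x₃, x₄}  = S∖{x₁, x₅, x₆}
  [32 total]
Round 6: stable.

Hence σ(𝒜) has 32 members: { {}, {x₁}, {x₃}, {x₅}, {x₆}, {x₁, x₃}, {x₁, x₅}, {x₁, x₆}, {x₂, x₄}, {x₃, x₅}, {x₃, x₆}, {x₅, x₆}, {x₁, x₂, x₄}, {x₁, x₃, x₅}, {x₁, x₃, x₆}, {x₁, x₅, x₆}, {x₂, x₃, x₄}, {x₂, x₄, x₅}, {x₂, x₄, x₆}, {x₃, x₅, x₆}, {x₁, x₂, x₃, x₄}, {x₁, x₂, x₄, x₅}, {x₁, x₂, x₄, x₆}, {x₁, x₃, x₅, x₆}, {x₂, x₃, x₄, x₅}, {x₂, x₃, x₄, x₆}, {x₂, x₄, x₅, x₆}, {x₁, x₂, x₃, x₄, x₅}, {x₁, x₂, x₃, x₄, x₆}, {x₁, x₂, x₄, x₅, x₆}, {x₂, x₃, x₄, x₅, x₆}, S }.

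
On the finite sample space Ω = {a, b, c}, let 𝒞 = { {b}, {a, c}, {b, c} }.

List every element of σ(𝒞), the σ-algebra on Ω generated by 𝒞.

σ(𝒞) (8 sets): { ∅, {a}, {b}, {c}, {a, b}, {a, c}, {b, c}, Ω }

Trace:
Seed the family with 𝒞 together with ∅ and Ω: { ∅, {b}, {a, c}, {b, c}, Ω }.
Round 1: 1 new —
  {a}  = {b, c}ᶜ
Round 2 adds 1:
  {a, b}  = {b} ∪ {a}
Round 3: 1 new —
  {c}  = {a, b}ᶜ
Round 4: no new sets; the family is a σ-algebra.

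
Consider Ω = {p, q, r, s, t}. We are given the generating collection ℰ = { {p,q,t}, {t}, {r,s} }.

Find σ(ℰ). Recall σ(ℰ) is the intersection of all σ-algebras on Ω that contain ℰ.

Answer: σ(ℰ) = { {}, {t}, {p,q}, {r,s}, {p,q,t}, {r,s,t}, {p,q,r,s}, Ω }

Working:
Seed the family with ℰ together with ∅ and Ω: { {}, {t}, {r,s}, {p,q,t}, Ω }.
Pass 1 (2 new):
  {r,s,t}  = {r,s} ∪ {t}
  {p,q,r,s}  = ᶜ of {t}
  — 7 sets.
Pass 2 (1 new):
  {p,q}  = ᶜ of {r,s,t}
  — 8 sets.
After Pass 3 the family is unchanged; done.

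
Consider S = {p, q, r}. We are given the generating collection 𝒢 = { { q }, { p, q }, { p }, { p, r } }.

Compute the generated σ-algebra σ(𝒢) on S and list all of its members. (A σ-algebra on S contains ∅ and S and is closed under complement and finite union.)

σ(𝒢) = { ∅, { p }, { q }, { r }, { p, q }, { p, r }, { q, r }, S }

Check:
Take S₀ = 𝒢 ∪ {∅, S} = { ∅, { p }, { q }, { p, q }, { p, r }, S }.
Pass 1. New:
  { r }  = { p, q }ᶜ
  { q, r }  = { p }ᶜ
  (now 8)
After Pass 2 the family is unchanged; done.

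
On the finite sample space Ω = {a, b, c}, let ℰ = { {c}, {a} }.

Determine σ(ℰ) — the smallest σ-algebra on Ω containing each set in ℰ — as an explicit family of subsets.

Start: ℰ ∪ {∅, Ω} = { ∅, {a}, {c}, Ω }.
Round 1: +3 →
  {a, b}  = Ω∖{c}
  {a, c}  = {c} ∪ {a}
  {b, c}  = Ω∖{a}
  |family| = 7
Round 2 (1 new):
  {b}  = Ω∖{a, c}
  |family| = 8
Round 3: stable.

σ(ℰ) = { ∅, {a}, {b}, {c}, {a, b}, {a, c}, {b, c}, Ω }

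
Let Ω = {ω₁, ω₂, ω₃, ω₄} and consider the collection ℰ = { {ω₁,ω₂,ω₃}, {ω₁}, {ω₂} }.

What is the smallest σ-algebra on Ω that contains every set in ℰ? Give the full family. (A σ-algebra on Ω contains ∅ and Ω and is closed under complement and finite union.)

σ(ℰ) (16 sets): { {}, {ω₁}, {ω₂}, {ω₃}, {ω₄}, {ω₁,ω₂}, {ω₁,ω₃}, {ω₁,ω₄}, {ω₂,ω₃}, {ω₂,ω₄}, {ω₃,ω₄}, {ω₁,ω₂,ω₃}, {ω₁,ω₂,ω₄}, {ω₁,ω₃,ω₄}, {ω₂,ω₃,ω₄}, Ω }

Check:
Start: ℰ ∪ {∅, Ω} = { {}, {ω₁}, {ω₂}, {ω₁,ω₂,ω₃}, Ω }.
Iteration 1 adds 4:
  {ω₄}  = ᶜ of {ω₁,ω₂,ω₃}
  {ω₁,ω₂}  = {ω₂} ∪ {ω₁}
  {ω₁,ω₃,ω₄}  = ᶜ of {ω₂}
  {ω₂,ω₃,ω₄}  = ᶜ of {ω₁}
Iteration 2: +4 →
  {ω₁,ω₄}  = {ω₄} ∪ {ω₁}
  {ω₂,ω₄}  = {ω₂} ∪ {ω₄}
  {ω₃,ω₄}  = ᶜ of {ω₁,ω₂}
  {ω₁,ω₂,ω₄}  = {ω₁,ω₂} ∪ {ω₄}
Iteration 3: +3 →
  {ω₃}  = ᶜ of {ω₁,ω₂,ω₄}
  {ω₁,ω₃}  = ᶜ of {ω₂,ω₄}
  {ω₂,ω₃}  = ᶜ of {ω₁,ω₄}
Iteration 4: already closed under ᶜ and ∪.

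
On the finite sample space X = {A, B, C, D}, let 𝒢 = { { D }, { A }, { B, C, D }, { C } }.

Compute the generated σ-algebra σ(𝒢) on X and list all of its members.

Seed the family with 𝒢 together with ∅ and X: { ∅, { A }, { C }, { D }, { B, C, D }, X }.
Step 1 adds 5:
  { A, C }  = { C } ∪ { A }
  { A, D }  = { D } ∪ { A }
  { C, D }  = { C } ∪ { D }
  { A, B, C }  = complement { D }
  { A, B, D }  = complement { C }
  [11 total]
Step 2 adds 4:
  { A, B }  = complement { C, D }
  { B, C }  = complement { A, D }
  { B, D }  = complement { A, C }
  { A, C, D }  = { C, D } ∪ { A, D }
  [15 total]
Step 3 adds 1:
  { B }  = complement { A, C, D }
  [16 total]
Step 4: already closed under ᶜ and ∪.

Therefore σ(𝒢) = { ∅, { A }, { B }, { C }, { D }, { A, B }, { A, C }, { A, D }, { B, C }, { B, D }, { C, D }, { A, B, C }, { A, B, D }, { A, C, D }, { B, C, D }, X } (|σ(𝒢)| = 16).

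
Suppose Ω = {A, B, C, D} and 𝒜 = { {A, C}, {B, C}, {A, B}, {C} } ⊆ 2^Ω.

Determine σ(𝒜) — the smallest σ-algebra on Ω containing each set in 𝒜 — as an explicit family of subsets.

Begin from { ∅, {C}, {A, B}, {A, C}, {B, C}, Ω } (that is, 𝒜 plus ∅ and Ω).
Iteration 1. New:
  {A, D}  = Ω∖{B, C}
  {B, D}  = Ω∖{A, C}
  {C, D}  = Ω∖{A, B}
  {A, B, C}  = {C} ∪ {A, B}
  {A, B, D}  = Ω∖{C}
  |family| = 11
Iteration 2 (3 new):
  {D}  = Ω∖{A, B, C}
  {A, C, D}  = {C, D} ∪ {A, D}
  {B, C, D}  = {C, D} ∪ {B, C}
  |family| = 14
Iteration 3. New:
  {A}  = Ω∖{B, C, D}
  {B}  = Ω∖{A, C, D}
  |family| = 16
Iteration 4 adds nothing — fixpoint reached.

Hence σ(𝒜) has 16 members: { ∅, {A}, {B}, {C}, {D}, {A, B}, {A, C}, {A, D}, {B, C}, {B, D}, {C, D}, {A, B, C}, {A, B, D}, {A, C, D}, {B, C, D}, Ω }.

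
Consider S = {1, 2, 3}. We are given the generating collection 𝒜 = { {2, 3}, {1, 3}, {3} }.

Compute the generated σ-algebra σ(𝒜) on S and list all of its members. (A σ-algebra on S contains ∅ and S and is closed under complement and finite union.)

Take S₀ = 𝒜 ∪ {∅, S} = { {}, {3}, {1, 3}, {2, 3}, S }.
Step 1: +3 →
  {1}  = S∖{2, 3}
  {2}  = S∖{1, 3}
  {1, 2}  = S∖{3}
  |family| = 8
Step 2 adds nothing — fixpoint reached.

Therefore σ(𝒜) = { {}, {1}, {2}, {3}, {1, 2}, {1, 3}, {2, 3}, S } (|σ(𝒜)| = 8).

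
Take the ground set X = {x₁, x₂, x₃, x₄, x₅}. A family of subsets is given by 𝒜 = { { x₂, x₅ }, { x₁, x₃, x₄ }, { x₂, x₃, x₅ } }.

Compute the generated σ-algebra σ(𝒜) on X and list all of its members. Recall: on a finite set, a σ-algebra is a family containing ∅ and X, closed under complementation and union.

|σ(𝒜)| = 8.  σ(𝒜) = { {}, { x₃ }, { x₁, x₄ }, { x₂, x₅ }, { x₁, x₃, x₄ }, { x₂, x₃, x₅ }, { x₁, x₂, x₄, x₅ }, X }

Check:
Seed the family with 𝒜 together with ∅ and X: { {}, { x₂, x₅ }, { x₁, x₃, x₄ }, { x₂, x₃, x₅ }, X }.
Pass 1 (1 new):
  { x₁, x₄ }  = X∖{ x₂, x₃, x₅ }
  [6 total]
Pass 2: +1 →
  { x₁, x₂, x₄, x₅ }  = { x₂, x₅ } ∪ { x₁, x₄ }
  [7 total]
Pass 3. New:
  { x₃ }  = X∖{ x₁, x₂, x₄, x₅ }
  [8 total]
Pass 4: no new sets; the family is a σ-algebra.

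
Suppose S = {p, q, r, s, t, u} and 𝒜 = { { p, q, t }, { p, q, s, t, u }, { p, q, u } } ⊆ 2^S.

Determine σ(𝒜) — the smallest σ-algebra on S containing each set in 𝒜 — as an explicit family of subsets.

Begin from { ∅, { p, q, t }, { p, q, u }, { p, q, s, t, u }, S } (that is, 𝒜 plus ∅ and S).
Round 1. New:
  { r }  = complement { p, q, s, t, u }
  { r, s, t }  = complement { p, q, u }
  { r, s, u }  = complement { p, q, t }
  { p, q, t, u }  = { p, q, t } ∪ { p, q, u }
  |family| = 9
Round 2: +7 →
  { r, s }  = complement { p, q, t, u }
  { p, q, r, t }  = { r } ∪ { p, q, t }
  { p, q, r, u }  = { r } ∪ { p, q, u }
  { r, s, t, u }  = { r, s, t } ∪ { r, s, u }
  { p, q, r, s, t }  = { r, s, t } ∪ { p, q, t }
  { p, q, r, s, u }  = { r, s, u } ∪ { p, q, u }
  { p, q, r, t, u }  = { r } ∪ { p, q, t, u }
  |family| = 16
Round 3: +6 →
  { s }  = complement { p, q, r, t, u }
  { t }  = complement { p, q, r, s, u }
  { u }  = complement { p, q, r, s, t }
  { p, q }  = complement { r, s, t, u }
  { s, t }  = complement { p, q, r, u }
  { s, u }  = complement { p, q, r, t }
  |family| = 22
Round 4. New:
  { r, t }  = { t } ∪ { r }
  { r, u }  = { u } ∪ { r }
  { t, u }  = { u } ∪ { t }
  { p, q, r }  = { p, q } ∪ { r }
  { p, q, s }  = { p, q } ∪ { s }
  { s, t, u }  = { u } ∪ { s, t }
  { p, q, r, s }  = { r, s } ∪ { p, q }
  { p, q, s, t }  = { p, q } ∪ { s, t }
  { p, q, s, u }  = { p, q } ∪ { s, u }
  |family| = 31
Round 5: 1 new —
  { r, t, u }  = complement { p, q, s }
  |family| = 32
Round 6 adds nothing — fixpoint reached.

|σ(𝒜)| = 32.  σ(𝒜) = { ∅, { r }, { s }, { t }, { u }, { p, q }, { r, s }, { r, t }, { r, u }, { s, t }, { s, u }, { t, u }, { p, q, r }, { p, q, s }, { p, q, t }, { p, q, u }, { r, s, t }, { r, s, u }, { r, t, u }, { s, t, u }, { p, q, r, s }, { p, q, r, t }, { p, q, r, u }, { p, q, s, t }, { p, q, s, u }, { p, q, t, u }, { r, s, t, u }, { p, q, r, s, t }, { p, q, r, s, u }, { p, q, r, t, u }, { p, q, s, t, u }, S }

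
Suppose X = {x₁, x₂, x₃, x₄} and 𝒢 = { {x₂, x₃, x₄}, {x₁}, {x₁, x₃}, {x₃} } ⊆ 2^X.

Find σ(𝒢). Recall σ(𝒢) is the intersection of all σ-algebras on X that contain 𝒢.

Take S₀ = 𝒢 ∪ {∅, X} = { {}, {x₁}, {x₃}, {x₁, x₃}, {x₂, x₃, x₄}, X }.
Round 1: +2 →
  {x₂, x₄}  = {x₁, x₃}ᶜ
  {x₁, x₂, x₄}  = {x₃}ᶜ
  (now 8)
Round 2: no new sets; the family is a σ-algebra.

|σ(𝒢)| = 8.  σ(𝒢) = { {}, {x₁}, {x₃}, {x₁, x₃}, {x₂, x₄}, {x₁, x₂, x₄}, {x₂, x₃, x₄}, X }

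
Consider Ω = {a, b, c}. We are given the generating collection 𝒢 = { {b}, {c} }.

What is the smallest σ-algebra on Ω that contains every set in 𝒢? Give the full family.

Initial family (4 sets): { {}, {b}, {c}, Ω }.
Round 1 adds 3:
  {a, b}  = complement {c}
  {a, c}  = complement {b}
  {b, c}  = {c} ∪ {b}
  [7 total]
Round 2 (1 new):
  {a}  = complement {b, c}
  [8 total]
Round 3: closed — nothing new.

σ(𝒢) = { {}, {a}, {b}, {c}, {a, b}, {a, c}, {b, c}, Ω }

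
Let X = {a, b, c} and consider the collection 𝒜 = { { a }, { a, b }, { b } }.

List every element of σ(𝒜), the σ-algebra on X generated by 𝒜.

|σ(𝒜)| = 8.  σ(𝒜) = { {  }, { a }, { b }, { c }, { a, b }, { a, c }, { b, c }, X }

Working:
Start: 𝒜 ∪ {∅, X} = { {  }, { a }, { b }, { a, b }, X }.
Pass 1: 3 new —
  { c }  = { a, b }ᶜ
  { a, c }  = { b }ᶜ
  { b, c }  = { a }ᶜ
  — 8 sets.
After Pass 2 the family is unchanged; done.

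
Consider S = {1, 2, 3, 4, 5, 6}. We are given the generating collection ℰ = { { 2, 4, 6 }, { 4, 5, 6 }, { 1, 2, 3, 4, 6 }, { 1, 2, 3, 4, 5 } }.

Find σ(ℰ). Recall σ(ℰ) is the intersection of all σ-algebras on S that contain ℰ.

σ(ℰ) (32 sets): { {}, { 2 }, { 4 }, { 5 }, { 6 }, { 1, 3 }, { 2, 4 }, { 2, 5 }, { 2, 6 }, { 4, 5 }, { 4, 6 }, { 5, 6 }, { 1, 2, 3 }, { 1, 3, 4 }, { 1, 3, 5 }, { 1, 3, 6 }, { 2, 4, 5 }, { 2, 4, 6 }, { 2, 5, 6 }, { 4, 5, 6 }, { 1, 2, 3, 4 }, { 1, 2, 3, 5 }, { 1, 2, 3, 6 }, { 1, 3, 4, 5 }, { 1, 3, 4, 6 }, { 1, 3, 5, 6 }, { 2, 4, 5, 6 }, { 1, 2, 3, 4, 5 }, { 1, 2, 3, 4, 6 }, { 1, 2, 3, 5, 6 }, { 1, 3, 4, 5, 6 }, S }

Derivation:
Seed the family with ℰ together with ∅ and S: { {}, { 2, 4, 6 }, { 4, 5, 6 }, { 1, 2, 3, 4, 5 }, { 1, 2, 3, 4, 6 }, S }.
Pass 1 adds 5:
  { 5 }  = S∖{ 1, 2, 3, 4, 6 }
  { 6 }  = S∖{ 1, 2, 3, 4, 5 }
  { 1, 2, 3 }  = S∖{ 4, 5, 6 }
  { 1, 3, 5 }  = S∖{ 2, 4, 6 }
  { 2, 4, 5, 6 }  = { 2, 4, 6 } ∪ { 4, 5, 6 }
  (now 11)
Pass 2: 6 new —
  { 1, 3 }  = S∖{ 2, 4, 5, 6 }
  { 5, 6 }  = { 6 } ∪ { 5 }
  { 1, 2, 3, 5 }  = { 1, 2, 3 } ∪ { 1, 3, 5 }
  { 1, 2, 3, 6 }  = { 1, 2, 3 } ∪ { 6 }
  { 1, 3, 5, 6 }  = { 1, 3, 5 } ∪ { 6 }
  { 1, 3, 4, 5, 6 }  = { 1, 3, 5 } ∪ { 4, 5, 6 }
  (now 17)
Pass 3 (7 new):
  { 2 }  = S∖{ 1, 3, 4, 5, 6 }
  { 2, 4 }  = S∖{ 1, 3, 5, 6 }
  { 4, 5 }  = S∖{ 1, 2, 3, 6 }
  { 4, 6 }  = S∖{ 1, 2, 3, 5 }
  { 1, 3, 6 }  = { 1, 3 } ∪ { 6 }
  { 1, 2, 3, 4 }  = S∖{ 5, 6 }
  { 1, 2, 3, 5, 6 }  = { 1, 3, 5, 6 } ∪ { 1, 2, 3 }
  (now 24)
Pass 4: +7 →
  { 4 }  = S∖{ 1, 2, 3, 5, 6 }
  { 2, 5 }  = { 2 } ∪ { 5 }
  { 2, 6 }  = { 2 } ∪ { 6 }
  { 2, 4, 5 }  = S∖{ 1, 3, 6 }
  { 2, 5, 6 }  = { 5, 6 } ∪ { 2 }
  { 1, 3, 4, 5 }  = { 1, 3, 5 } ∪ { 4, 5 }
  { 1, 3, 4, 6 }  = { 1, 3, 6 } ∪ { 4, 6 }
  (now 31)
Pass 5 adds 1:
  { 1, 3, 4 }  = S∖{ 2, 5, 6 }
  (now 32)
Pass 6 adds nothing — fixpoint reached.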